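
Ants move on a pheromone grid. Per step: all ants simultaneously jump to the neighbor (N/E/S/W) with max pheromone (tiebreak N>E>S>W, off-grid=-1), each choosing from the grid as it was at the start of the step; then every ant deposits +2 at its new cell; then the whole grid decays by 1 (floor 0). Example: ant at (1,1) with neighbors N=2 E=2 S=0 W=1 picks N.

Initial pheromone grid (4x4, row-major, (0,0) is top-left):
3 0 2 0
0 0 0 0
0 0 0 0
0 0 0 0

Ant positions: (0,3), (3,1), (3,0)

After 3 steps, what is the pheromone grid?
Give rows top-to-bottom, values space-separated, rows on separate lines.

After step 1: ants at (0,2),(2,1),(2,0)
  2 0 3 0
  0 0 0 0
  1 1 0 0
  0 0 0 0
After step 2: ants at (0,3),(2,0),(2,1)
  1 0 2 1
  0 0 0 0
  2 2 0 0
  0 0 0 0
After step 3: ants at (0,2),(2,1),(2,0)
  0 0 3 0
  0 0 0 0
  3 3 0 0
  0 0 0 0

0 0 3 0
0 0 0 0
3 3 0 0
0 0 0 0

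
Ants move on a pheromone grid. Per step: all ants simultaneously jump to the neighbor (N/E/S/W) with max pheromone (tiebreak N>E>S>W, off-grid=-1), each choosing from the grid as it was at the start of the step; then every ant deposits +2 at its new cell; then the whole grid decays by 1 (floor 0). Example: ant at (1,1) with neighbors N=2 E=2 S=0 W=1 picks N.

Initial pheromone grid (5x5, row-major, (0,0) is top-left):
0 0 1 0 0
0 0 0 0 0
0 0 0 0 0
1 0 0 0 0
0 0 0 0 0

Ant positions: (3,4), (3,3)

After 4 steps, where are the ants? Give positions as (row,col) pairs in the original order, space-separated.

Step 1: ant0:(3,4)->N->(2,4) | ant1:(3,3)->N->(2,3)
  grid max=1 at (2,3)
Step 2: ant0:(2,4)->W->(2,3) | ant1:(2,3)->E->(2,4)
  grid max=2 at (2,3)
Step 3: ant0:(2,3)->E->(2,4) | ant1:(2,4)->W->(2,3)
  grid max=3 at (2,3)
Step 4: ant0:(2,4)->W->(2,3) | ant1:(2,3)->E->(2,4)
  grid max=4 at (2,3)

(2,3) (2,4)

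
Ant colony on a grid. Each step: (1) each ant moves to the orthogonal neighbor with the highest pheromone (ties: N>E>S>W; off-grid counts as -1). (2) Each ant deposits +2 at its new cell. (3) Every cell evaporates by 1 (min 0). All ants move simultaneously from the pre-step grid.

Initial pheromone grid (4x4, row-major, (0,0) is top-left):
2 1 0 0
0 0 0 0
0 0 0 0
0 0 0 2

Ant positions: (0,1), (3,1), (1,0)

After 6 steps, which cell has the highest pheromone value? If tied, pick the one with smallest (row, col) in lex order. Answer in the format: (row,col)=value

Answer: (0,0)=12

Derivation:
Step 1: ant0:(0,1)->W->(0,0) | ant1:(3,1)->N->(2,1) | ant2:(1,0)->N->(0,0)
  grid max=5 at (0,0)
Step 2: ant0:(0,0)->E->(0,1) | ant1:(2,1)->N->(1,1) | ant2:(0,0)->E->(0,1)
  grid max=4 at (0,0)
Step 3: ant0:(0,1)->W->(0,0) | ant1:(1,1)->N->(0,1) | ant2:(0,1)->W->(0,0)
  grid max=7 at (0,0)
Step 4: ant0:(0,0)->E->(0,1) | ant1:(0,1)->W->(0,0) | ant2:(0,0)->E->(0,1)
  grid max=8 at (0,0)
Step 5: ant0:(0,1)->W->(0,0) | ant1:(0,0)->E->(0,1) | ant2:(0,1)->W->(0,0)
  grid max=11 at (0,0)
Step 6: ant0:(0,0)->E->(0,1) | ant1:(0,1)->W->(0,0) | ant2:(0,0)->E->(0,1)
  grid max=12 at (0,0)
Final grid:
  12 11 0 0
  0 0 0 0
  0 0 0 0
  0 0 0 0
Max pheromone 12 at (0,0)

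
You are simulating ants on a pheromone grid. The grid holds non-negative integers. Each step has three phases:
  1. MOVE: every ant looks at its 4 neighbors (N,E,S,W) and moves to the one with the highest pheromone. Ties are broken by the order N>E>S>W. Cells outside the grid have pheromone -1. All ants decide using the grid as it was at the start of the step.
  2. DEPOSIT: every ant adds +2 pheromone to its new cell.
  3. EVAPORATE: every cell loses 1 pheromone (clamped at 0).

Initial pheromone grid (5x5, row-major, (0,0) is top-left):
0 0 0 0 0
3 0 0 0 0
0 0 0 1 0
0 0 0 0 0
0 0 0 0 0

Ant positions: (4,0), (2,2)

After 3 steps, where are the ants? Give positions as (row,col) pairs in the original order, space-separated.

Step 1: ant0:(4,0)->N->(3,0) | ant1:(2,2)->E->(2,3)
  grid max=2 at (1,0)
Step 2: ant0:(3,0)->N->(2,0) | ant1:(2,3)->N->(1,3)
  grid max=1 at (1,0)
Step 3: ant0:(2,0)->N->(1,0) | ant1:(1,3)->S->(2,3)
  grid max=2 at (1,0)

(1,0) (2,3)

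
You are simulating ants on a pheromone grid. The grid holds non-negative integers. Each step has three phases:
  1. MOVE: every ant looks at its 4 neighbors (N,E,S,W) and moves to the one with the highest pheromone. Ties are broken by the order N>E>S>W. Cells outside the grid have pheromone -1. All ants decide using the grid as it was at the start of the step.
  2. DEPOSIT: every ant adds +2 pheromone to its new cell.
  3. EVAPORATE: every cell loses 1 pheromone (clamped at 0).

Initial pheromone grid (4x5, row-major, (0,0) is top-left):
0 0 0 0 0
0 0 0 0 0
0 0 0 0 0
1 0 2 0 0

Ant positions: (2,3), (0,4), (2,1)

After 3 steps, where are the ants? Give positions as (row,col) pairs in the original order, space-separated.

Step 1: ant0:(2,3)->N->(1,3) | ant1:(0,4)->S->(1,4) | ant2:(2,1)->N->(1,1)
  grid max=1 at (1,1)
Step 2: ant0:(1,3)->E->(1,4) | ant1:(1,4)->W->(1,3) | ant2:(1,1)->N->(0,1)
  grid max=2 at (1,3)
Step 3: ant0:(1,4)->W->(1,3) | ant1:(1,3)->E->(1,4) | ant2:(0,1)->E->(0,2)
  grid max=3 at (1,3)

(1,3) (1,4) (0,2)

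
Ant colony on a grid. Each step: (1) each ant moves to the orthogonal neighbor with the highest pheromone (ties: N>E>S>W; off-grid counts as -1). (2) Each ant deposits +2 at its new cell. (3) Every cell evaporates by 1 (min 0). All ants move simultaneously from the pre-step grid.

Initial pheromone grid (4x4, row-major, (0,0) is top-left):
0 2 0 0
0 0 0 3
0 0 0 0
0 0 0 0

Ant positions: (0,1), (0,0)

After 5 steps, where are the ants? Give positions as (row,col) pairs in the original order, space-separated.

Step 1: ant0:(0,1)->E->(0,2) | ant1:(0,0)->E->(0,1)
  grid max=3 at (0,1)
Step 2: ant0:(0,2)->W->(0,1) | ant1:(0,1)->E->(0,2)
  grid max=4 at (0,1)
Step 3: ant0:(0,1)->E->(0,2) | ant1:(0,2)->W->(0,1)
  grid max=5 at (0,1)
Step 4: ant0:(0,2)->W->(0,1) | ant1:(0,1)->E->(0,2)
  grid max=6 at (0,1)
Step 5: ant0:(0,1)->E->(0,2) | ant1:(0,2)->W->(0,1)
  grid max=7 at (0,1)

(0,2) (0,1)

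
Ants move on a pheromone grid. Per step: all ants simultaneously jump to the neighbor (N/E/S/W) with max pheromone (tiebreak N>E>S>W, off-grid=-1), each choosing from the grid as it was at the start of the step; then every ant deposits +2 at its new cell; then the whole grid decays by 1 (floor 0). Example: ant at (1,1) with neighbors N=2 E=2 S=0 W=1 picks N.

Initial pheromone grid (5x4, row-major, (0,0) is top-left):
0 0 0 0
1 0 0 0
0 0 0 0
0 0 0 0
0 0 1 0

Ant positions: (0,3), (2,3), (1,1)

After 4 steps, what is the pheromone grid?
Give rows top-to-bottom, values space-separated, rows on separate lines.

After step 1: ants at (1,3),(1,3),(1,0)
  0 0 0 0
  2 0 0 3
  0 0 0 0
  0 0 0 0
  0 0 0 0
After step 2: ants at (0,3),(0,3),(0,0)
  1 0 0 3
  1 0 0 2
  0 0 0 0
  0 0 0 0
  0 0 0 0
After step 3: ants at (1,3),(1,3),(1,0)
  0 0 0 2
  2 0 0 5
  0 0 0 0
  0 0 0 0
  0 0 0 0
After step 4: ants at (0,3),(0,3),(0,0)
  1 0 0 5
  1 0 0 4
  0 0 0 0
  0 0 0 0
  0 0 0 0

1 0 0 5
1 0 0 4
0 0 0 0
0 0 0 0
0 0 0 0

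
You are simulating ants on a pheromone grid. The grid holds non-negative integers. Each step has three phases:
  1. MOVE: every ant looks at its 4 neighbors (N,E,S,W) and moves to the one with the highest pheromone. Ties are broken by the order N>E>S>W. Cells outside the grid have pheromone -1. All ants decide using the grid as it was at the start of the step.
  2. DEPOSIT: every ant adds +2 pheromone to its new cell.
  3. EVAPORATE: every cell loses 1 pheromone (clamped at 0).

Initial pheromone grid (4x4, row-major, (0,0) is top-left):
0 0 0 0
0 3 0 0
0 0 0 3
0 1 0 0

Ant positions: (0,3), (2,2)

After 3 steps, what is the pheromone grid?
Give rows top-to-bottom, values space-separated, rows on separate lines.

After step 1: ants at (1,3),(2,3)
  0 0 0 0
  0 2 0 1
  0 0 0 4
  0 0 0 0
After step 2: ants at (2,3),(1,3)
  0 0 0 0
  0 1 0 2
  0 0 0 5
  0 0 0 0
After step 3: ants at (1,3),(2,3)
  0 0 0 0
  0 0 0 3
  0 0 0 6
  0 0 0 0

0 0 0 0
0 0 0 3
0 0 0 6
0 0 0 0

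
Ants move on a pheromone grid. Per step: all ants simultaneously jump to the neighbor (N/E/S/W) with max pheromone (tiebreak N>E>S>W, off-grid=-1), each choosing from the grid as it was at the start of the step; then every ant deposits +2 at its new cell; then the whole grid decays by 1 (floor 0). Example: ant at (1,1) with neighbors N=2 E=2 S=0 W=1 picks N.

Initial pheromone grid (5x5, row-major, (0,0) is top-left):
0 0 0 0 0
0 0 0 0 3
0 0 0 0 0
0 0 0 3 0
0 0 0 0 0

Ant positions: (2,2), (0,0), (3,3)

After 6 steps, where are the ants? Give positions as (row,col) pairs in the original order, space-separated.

Step 1: ant0:(2,2)->N->(1,2) | ant1:(0,0)->E->(0,1) | ant2:(3,3)->N->(2,3)
  grid max=2 at (1,4)
Step 2: ant0:(1,2)->N->(0,2) | ant1:(0,1)->E->(0,2) | ant2:(2,3)->S->(3,3)
  grid max=3 at (0,2)
Step 3: ant0:(0,2)->E->(0,3) | ant1:(0,2)->E->(0,3) | ant2:(3,3)->N->(2,3)
  grid max=3 at (0,3)
Step 4: ant0:(0,3)->W->(0,2) | ant1:(0,3)->W->(0,2) | ant2:(2,3)->S->(3,3)
  grid max=5 at (0,2)
Step 5: ant0:(0,2)->E->(0,3) | ant1:(0,2)->E->(0,3) | ant2:(3,3)->N->(2,3)
  grid max=5 at (0,3)
Step 6: ant0:(0,3)->W->(0,2) | ant1:(0,3)->W->(0,2) | ant2:(2,3)->S->(3,3)
  grid max=7 at (0,2)

(0,2) (0,2) (3,3)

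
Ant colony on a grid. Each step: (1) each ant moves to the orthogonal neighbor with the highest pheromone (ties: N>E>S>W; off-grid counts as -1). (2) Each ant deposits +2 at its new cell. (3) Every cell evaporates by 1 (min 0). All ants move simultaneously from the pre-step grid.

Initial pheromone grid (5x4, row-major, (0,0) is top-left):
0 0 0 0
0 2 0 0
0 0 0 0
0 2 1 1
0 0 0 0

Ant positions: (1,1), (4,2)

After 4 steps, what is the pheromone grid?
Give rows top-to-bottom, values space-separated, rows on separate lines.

After step 1: ants at (0,1),(3,2)
  0 1 0 0
  0 1 0 0
  0 0 0 0
  0 1 2 0
  0 0 0 0
After step 2: ants at (1,1),(3,1)
  0 0 0 0
  0 2 0 0
  0 0 0 0
  0 2 1 0
  0 0 0 0
After step 3: ants at (0,1),(3,2)
  0 1 0 0
  0 1 0 0
  0 0 0 0
  0 1 2 0
  0 0 0 0
After step 4: ants at (1,1),(3,1)
  0 0 0 0
  0 2 0 0
  0 0 0 0
  0 2 1 0
  0 0 0 0

0 0 0 0
0 2 0 0
0 0 0 0
0 2 1 0
0 0 0 0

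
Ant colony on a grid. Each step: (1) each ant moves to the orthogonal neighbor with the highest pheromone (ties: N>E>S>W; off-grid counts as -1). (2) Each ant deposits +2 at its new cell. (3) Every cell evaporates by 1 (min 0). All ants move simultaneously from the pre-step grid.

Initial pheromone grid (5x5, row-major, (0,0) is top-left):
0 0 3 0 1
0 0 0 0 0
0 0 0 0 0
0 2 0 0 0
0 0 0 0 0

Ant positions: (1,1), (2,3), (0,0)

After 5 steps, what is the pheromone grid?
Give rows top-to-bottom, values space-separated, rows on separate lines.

After step 1: ants at (0,1),(1,3),(0,1)
  0 3 2 0 0
  0 0 0 1 0
  0 0 0 0 0
  0 1 0 0 0
  0 0 0 0 0
After step 2: ants at (0,2),(0,3),(0,2)
  0 2 5 1 0
  0 0 0 0 0
  0 0 0 0 0
  0 0 0 0 0
  0 0 0 0 0
After step 3: ants at (0,1),(0,2),(0,1)
  0 5 6 0 0
  0 0 0 0 0
  0 0 0 0 0
  0 0 0 0 0
  0 0 0 0 0
After step 4: ants at (0,2),(0,1),(0,2)
  0 6 9 0 0
  0 0 0 0 0
  0 0 0 0 0
  0 0 0 0 0
  0 0 0 0 0
After step 5: ants at (0,1),(0,2),(0,1)
  0 9 10 0 0
  0 0 0 0 0
  0 0 0 0 0
  0 0 0 0 0
  0 0 0 0 0

0 9 10 0 0
0 0 0 0 0
0 0 0 0 0
0 0 0 0 0
0 0 0 0 0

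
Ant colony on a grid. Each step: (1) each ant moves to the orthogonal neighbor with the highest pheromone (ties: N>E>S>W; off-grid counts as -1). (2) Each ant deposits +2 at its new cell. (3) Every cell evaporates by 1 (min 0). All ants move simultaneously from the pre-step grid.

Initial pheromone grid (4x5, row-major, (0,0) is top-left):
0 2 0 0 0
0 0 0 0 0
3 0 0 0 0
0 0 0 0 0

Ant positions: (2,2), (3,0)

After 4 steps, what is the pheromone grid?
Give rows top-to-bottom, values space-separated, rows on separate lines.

After step 1: ants at (1,2),(2,0)
  0 1 0 0 0
  0 0 1 0 0
  4 0 0 0 0
  0 0 0 0 0
After step 2: ants at (0,2),(1,0)
  0 0 1 0 0
  1 0 0 0 0
  3 0 0 0 0
  0 0 0 0 0
After step 3: ants at (0,3),(2,0)
  0 0 0 1 0
  0 0 0 0 0
  4 0 0 0 0
  0 0 0 0 0
After step 4: ants at (0,4),(1,0)
  0 0 0 0 1
  1 0 0 0 0
  3 0 0 0 0
  0 0 0 0 0

0 0 0 0 1
1 0 0 0 0
3 0 0 0 0
0 0 0 0 0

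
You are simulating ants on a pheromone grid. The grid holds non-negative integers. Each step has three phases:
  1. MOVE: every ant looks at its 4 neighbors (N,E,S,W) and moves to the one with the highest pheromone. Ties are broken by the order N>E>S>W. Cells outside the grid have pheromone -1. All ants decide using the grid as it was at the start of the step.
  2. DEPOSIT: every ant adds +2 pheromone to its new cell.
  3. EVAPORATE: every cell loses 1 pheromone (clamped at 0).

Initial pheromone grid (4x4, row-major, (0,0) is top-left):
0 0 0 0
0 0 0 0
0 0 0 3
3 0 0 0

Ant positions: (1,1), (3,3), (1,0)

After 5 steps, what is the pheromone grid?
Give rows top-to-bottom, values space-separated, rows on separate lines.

After step 1: ants at (0,1),(2,3),(0,0)
  1 1 0 0
  0 0 0 0
  0 0 0 4
  2 0 0 0
After step 2: ants at (0,0),(1,3),(0,1)
  2 2 0 0
  0 0 0 1
  0 0 0 3
  1 0 0 0
After step 3: ants at (0,1),(2,3),(0,0)
  3 3 0 0
  0 0 0 0
  0 0 0 4
  0 0 0 0
After step 4: ants at (0,0),(1,3),(0,1)
  4 4 0 0
  0 0 0 1
  0 0 0 3
  0 0 0 0
After step 5: ants at (0,1),(2,3),(0,0)
  5 5 0 0
  0 0 0 0
  0 0 0 4
  0 0 0 0

5 5 0 0
0 0 0 0
0 0 0 4
0 0 0 0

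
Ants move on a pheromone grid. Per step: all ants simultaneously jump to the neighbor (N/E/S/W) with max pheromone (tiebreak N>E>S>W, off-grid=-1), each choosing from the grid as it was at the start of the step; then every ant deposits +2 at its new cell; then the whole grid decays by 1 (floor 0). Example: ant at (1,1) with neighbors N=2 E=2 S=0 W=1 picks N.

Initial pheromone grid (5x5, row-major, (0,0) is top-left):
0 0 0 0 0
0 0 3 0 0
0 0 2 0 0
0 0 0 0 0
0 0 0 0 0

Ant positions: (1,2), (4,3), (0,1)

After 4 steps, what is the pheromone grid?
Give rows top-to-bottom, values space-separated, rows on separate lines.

After step 1: ants at (2,2),(3,3),(0,2)
  0 0 1 0 0
  0 0 2 0 0
  0 0 3 0 0
  0 0 0 1 0
  0 0 0 0 0
After step 2: ants at (1,2),(2,3),(1,2)
  0 0 0 0 0
  0 0 5 0 0
  0 0 2 1 0
  0 0 0 0 0
  0 0 0 0 0
After step 3: ants at (2,2),(2,2),(2,2)
  0 0 0 0 0
  0 0 4 0 0
  0 0 7 0 0
  0 0 0 0 0
  0 0 0 0 0
After step 4: ants at (1,2),(1,2),(1,2)
  0 0 0 0 0
  0 0 9 0 0
  0 0 6 0 0
  0 0 0 0 0
  0 0 0 0 0

0 0 0 0 0
0 0 9 0 0
0 0 6 0 0
0 0 0 0 0
0 0 0 0 0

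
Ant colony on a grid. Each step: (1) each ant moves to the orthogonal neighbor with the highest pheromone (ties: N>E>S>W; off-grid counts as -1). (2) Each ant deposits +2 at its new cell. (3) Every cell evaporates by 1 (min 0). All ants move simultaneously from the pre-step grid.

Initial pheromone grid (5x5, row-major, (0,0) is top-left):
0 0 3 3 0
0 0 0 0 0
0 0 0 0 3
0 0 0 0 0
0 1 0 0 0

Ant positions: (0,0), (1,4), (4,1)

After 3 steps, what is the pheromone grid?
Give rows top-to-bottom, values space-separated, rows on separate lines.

After step 1: ants at (0,1),(2,4),(3,1)
  0 1 2 2 0
  0 0 0 0 0
  0 0 0 0 4
  0 1 0 0 0
  0 0 0 0 0
After step 2: ants at (0,2),(1,4),(2,1)
  0 0 3 1 0
  0 0 0 0 1
  0 1 0 0 3
  0 0 0 0 0
  0 0 0 0 0
After step 3: ants at (0,3),(2,4),(1,1)
  0 0 2 2 0
  0 1 0 0 0
  0 0 0 0 4
  0 0 0 0 0
  0 0 0 0 0

0 0 2 2 0
0 1 0 0 0
0 0 0 0 4
0 0 0 0 0
0 0 0 0 0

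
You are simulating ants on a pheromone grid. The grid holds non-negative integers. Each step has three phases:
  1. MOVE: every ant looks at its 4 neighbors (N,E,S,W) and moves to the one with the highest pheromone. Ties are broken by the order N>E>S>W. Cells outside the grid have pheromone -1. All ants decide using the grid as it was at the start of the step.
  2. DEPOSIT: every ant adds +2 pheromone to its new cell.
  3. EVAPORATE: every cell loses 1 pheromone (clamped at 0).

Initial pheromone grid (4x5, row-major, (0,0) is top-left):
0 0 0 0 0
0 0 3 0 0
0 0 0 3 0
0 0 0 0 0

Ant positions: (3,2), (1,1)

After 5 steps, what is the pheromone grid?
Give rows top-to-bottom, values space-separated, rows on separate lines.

After step 1: ants at (2,2),(1,2)
  0 0 0 0 0
  0 0 4 0 0
  0 0 1 2 0
  0 0 0 0 0
After step 2: ants at (1,2),(2,2)
  0 0 0 0 0
  0 0 5 0 0
  0 0 2 1 0
  0 0 0 0 0
After step 3: ants at (2,2),(1,2)
  0 0 0 0 0
  0 0 6 0 0
  0 0 3 0 0
  0 0 0 0 0
After step 4: ants at (1,2),(2,2)
  0 0 0 0 0
  0 0 7 0 0
  0 0 4 0 0
  0 0 0 0 0
After step 5: ants at (2,2),(1,2)
  0 0 0 0 0
  0 0 8 0 0
  0 0 5 0 0
  0 0 0 0 0

0 0 0 0 0
0 0 8 0 0
0 0 5 0 0
0 0 0 0 0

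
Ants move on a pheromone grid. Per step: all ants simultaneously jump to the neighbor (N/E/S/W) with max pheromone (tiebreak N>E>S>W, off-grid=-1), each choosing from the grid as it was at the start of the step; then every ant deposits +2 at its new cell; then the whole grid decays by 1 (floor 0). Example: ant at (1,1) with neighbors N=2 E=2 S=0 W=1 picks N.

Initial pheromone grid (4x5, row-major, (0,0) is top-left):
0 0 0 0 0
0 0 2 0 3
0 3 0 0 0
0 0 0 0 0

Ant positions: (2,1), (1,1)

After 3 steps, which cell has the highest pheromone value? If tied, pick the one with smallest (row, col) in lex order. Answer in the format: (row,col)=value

Answer: (2,1)=6

Derivation:
Step 1: ant0:(2,1)->N->(1,1) | ant1:(1,1)->S->(2,1)
  grid max=4 at (2,1)
Step 2: ant0:(1,1)->S->(2,1) | ant1:(2,1)->N->(1,1)
  grid max=5 at (2,1)
Step 3: ant0:(2,1)->N->(1,1) | ant1:(1,1)->S->(2,1)
  grid max=6 at (2,1)
Final grid:
  0 0 0 0 0
  0 3 0 0 0
  0 6 0 0 0
  0 0 0 0 0
Max pheromone 6 at (2,1)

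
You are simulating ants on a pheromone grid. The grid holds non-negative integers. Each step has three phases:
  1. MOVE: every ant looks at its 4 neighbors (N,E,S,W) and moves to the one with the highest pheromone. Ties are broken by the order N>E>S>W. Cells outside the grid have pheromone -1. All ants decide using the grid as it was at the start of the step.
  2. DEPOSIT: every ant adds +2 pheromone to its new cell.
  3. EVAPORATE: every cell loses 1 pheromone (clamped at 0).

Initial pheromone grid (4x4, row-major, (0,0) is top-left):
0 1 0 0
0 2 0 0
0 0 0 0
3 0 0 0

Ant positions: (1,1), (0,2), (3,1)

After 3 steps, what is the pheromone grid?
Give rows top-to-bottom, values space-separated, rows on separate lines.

After step 1: ants at (0,1),(0,1),(3,0)
  0 4 0 0
  0 1 0 0
  0 0 0 0
  4 0 0 0
After step 2: ants at (1,1),(1,1),(2,0)
  0 3 0 0
  0 4 0 0
  1 0 0 0
  3 0 0 0
After step 3: ants at (0,1),(0,1),(3,0)
  0 6 0 0
  0 3 0 0
  0 0 0 0
  4 0 0 0

0 6 0 0
0 3 0 0
0 0 0 0
4 0 0 0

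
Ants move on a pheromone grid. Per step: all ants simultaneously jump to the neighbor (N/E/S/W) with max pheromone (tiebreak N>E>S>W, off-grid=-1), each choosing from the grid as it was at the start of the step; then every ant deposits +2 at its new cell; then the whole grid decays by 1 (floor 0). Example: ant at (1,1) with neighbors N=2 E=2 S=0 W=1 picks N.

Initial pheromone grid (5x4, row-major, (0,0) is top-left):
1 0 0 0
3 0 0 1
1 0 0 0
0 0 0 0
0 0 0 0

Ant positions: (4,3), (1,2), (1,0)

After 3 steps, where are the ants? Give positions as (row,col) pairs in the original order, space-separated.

Step 1: ant0:(4,3)->N->(3,3) | ant1:(1,2)->E->(1,3) | ant2:(1,0)->N->(0,0)
  grid max=2 at (0,0)
Step 2: ant0:(3,3)->N->(2,3) | ant1:(1,3)->N->(0,3) | ant2:(0,0)->S->(1,0)
  grid max=3 at (1,0)
Step 3: ant0:(2,3)->N->(1,3) | ant1:(0,3)->S->(1,3) | ant2:(1,0)->N->(0,0)
  grid max=4 at (1,3)

(1,3) (1,3) (0,0)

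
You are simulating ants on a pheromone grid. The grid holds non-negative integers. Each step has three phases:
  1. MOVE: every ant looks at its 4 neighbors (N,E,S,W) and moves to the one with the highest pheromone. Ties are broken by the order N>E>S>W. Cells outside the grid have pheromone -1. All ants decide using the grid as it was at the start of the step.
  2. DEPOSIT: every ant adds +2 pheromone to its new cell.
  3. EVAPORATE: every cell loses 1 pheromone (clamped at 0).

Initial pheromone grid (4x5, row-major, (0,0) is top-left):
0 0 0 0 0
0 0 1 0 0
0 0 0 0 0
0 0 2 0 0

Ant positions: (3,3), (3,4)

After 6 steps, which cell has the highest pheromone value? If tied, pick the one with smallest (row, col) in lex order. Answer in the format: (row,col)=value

Answer: (3,2)=2

Derivation:
Step 1: ant0:(3,3)->W->(3,2) | ant1:(3,4)->N->(2,4)
  grid max=3 at (3,2)
Step 2: ant0:(3,2)->N->(2,2) | ant1:(2,4)->N->(1,4)
  grid max=2 at (3,2)
Step 3: ant0:(2,2)->S->(3,2) | ant1:(1,4)->N->(0,4)
  grid max=3 at (3,2)
Step 4: ant0:(3,2)->N->(2,2) | ant1:(0,4)->S->(1,4)
  grid max=2 at (3,2)
Step 5: ant0:(2,2)->S->(3,2) | ant1:(1,4)->N->(0,4)
  grid max=3 at (3,2)
Step 6: ant0:(3,2)->N->(2,2) | ant1:(0,4)->S->(1,4)
  grid max=2 at (3,2)
Final grid:
  0 0 0 0 0
  0 0 0 0 1
  0 0 1 0 0
  0 0 2 0 0
Max pheromone 2 at (3,2)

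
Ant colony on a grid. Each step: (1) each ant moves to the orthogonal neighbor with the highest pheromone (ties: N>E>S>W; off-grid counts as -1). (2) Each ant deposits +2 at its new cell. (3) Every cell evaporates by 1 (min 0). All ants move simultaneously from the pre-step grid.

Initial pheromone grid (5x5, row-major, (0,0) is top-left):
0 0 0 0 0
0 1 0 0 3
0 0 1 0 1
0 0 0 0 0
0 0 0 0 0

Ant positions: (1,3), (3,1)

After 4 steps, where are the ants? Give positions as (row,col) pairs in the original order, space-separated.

Step 1: ant0:(1,3)->E->(1,4) | ant1:(3,1)->N->(2,1)
  grid max=4 at (1,4)
Step 2: ant0:(1,4)->N->(0,4) | ant1:(2,1)->N->(1,1)
  grid max=3 at (1,4)
Step 3: ant0:(0,4)->S->(1,4) | ant1:(1,1)->N->(0,1)
  grid max=4 at (1,4)
Step 4: ant0:(1,4)->N->(0,4) | ant1:(0,1)->E->(0,2)
  grid max=3 at (1,4)

(0,4) (0,2)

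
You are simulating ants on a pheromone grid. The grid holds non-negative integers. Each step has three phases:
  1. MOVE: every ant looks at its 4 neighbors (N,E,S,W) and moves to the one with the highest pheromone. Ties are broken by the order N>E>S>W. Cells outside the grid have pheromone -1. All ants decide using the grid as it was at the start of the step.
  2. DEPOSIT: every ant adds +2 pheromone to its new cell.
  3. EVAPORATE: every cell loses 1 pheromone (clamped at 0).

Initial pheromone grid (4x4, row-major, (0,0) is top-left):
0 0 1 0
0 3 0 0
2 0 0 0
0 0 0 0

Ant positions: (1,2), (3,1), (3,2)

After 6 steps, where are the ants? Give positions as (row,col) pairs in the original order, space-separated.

Step 1: ant0:(1,2)->W->(1,1) | ant1:(3,1)->N->(2,1) | ant2:(3,2)->N->(2,2)
  grid max=4 at (1,1)
Step 2: ant0:(1,1)->S->(2,1) | ant1:(2,1)->N->(1,1) | ant2:(2,2)->W->(2,1)
  grid max=5 at (1,1)
Step 3: ant0:(2,1)->N->(1,1) | ant1:(1,1)->S->(2,1) | ant2:(2,1)->N->(1,1)
  grid max=8 at (1,1)
Step 4: ant0:(1,1)->S->(2,1) | ant1:(2,1)->N->(1,1) | ant2:(1,1)->S->(2,1)
  grid max=9 at (1,1)
Step 5: ant0:(2,1)->N->(1,1) | ant1:(1,1)->S->(2,1) | ant2:(2,1)->N->(1,1)
  grid max=12 at (1,1)
Step 6: ant0:(1,1)->S->(2,1) | ant1:(2,1)->N->(1,1) | ant2:(1,1)->S->(2,1)
  grid max=13 at (1,1)

(2,1) (1,1) (2,1)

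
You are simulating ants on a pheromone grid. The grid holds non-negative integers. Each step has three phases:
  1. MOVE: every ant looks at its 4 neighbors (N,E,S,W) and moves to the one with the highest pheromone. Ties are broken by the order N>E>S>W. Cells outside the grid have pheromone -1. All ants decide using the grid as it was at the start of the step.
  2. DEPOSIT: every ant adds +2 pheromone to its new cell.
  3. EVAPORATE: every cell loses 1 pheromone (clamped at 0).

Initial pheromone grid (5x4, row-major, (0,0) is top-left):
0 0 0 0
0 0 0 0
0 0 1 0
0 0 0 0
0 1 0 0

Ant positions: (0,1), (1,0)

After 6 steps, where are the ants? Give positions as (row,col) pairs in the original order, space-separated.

Step 1: ant0:(0,1)->E->(0,2) | ant1:(1,0)->N->(0,0)
  grid max=1 at (0,0)
Step 2: ant0:(0,2)->E->(0,3) | ant1:(0,0)->E->(0,1)
  grid max=1 at (0,1)
Step 3: ant0:(0,3)->S->(1,3) | ant1:(0,1)->E->(0,2)
  grid max=1 at (0,2)
Step 4: ant0:(1,3)->N->(0,3) | ant1:(0,2)->E->(0,3)
  grid max=3 at (0,3)
Step 5: ant0:(0,3)->S->(1,3) | ant1:(0,3)->S->(1,3)
  grid max=3 at (1,3)
Step 6: ant0:(1,3)->N->(0,3) | ant1:(1,3)->N->(0,3)
  grid max=5 at (0,3)

(0,3) (0,3)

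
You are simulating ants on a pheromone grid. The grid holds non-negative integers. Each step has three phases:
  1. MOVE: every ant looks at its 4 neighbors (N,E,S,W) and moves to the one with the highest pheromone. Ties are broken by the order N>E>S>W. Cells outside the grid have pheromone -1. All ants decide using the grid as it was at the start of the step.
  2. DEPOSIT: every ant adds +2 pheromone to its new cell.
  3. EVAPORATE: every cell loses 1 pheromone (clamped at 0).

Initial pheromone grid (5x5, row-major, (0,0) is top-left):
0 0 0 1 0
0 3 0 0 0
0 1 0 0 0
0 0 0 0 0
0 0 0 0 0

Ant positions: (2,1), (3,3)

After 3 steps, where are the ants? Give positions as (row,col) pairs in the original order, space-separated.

Step 1: ant0:(2,1)->N->(1,1) | ant1:(3,3)->N->(2,3)
  grid max=4 at (1,1)
Step 2: ant0:(1,1)->N->(0,1) | ant1:(2,3)->N->(1,3)
  grid max=3 at (1,1)
Step 3: ant0:(0,1)->S->(1,1) | ant1:(1,3)->N->(0,3)
  grid max=4 at (1,1)

(1,1) (0,3)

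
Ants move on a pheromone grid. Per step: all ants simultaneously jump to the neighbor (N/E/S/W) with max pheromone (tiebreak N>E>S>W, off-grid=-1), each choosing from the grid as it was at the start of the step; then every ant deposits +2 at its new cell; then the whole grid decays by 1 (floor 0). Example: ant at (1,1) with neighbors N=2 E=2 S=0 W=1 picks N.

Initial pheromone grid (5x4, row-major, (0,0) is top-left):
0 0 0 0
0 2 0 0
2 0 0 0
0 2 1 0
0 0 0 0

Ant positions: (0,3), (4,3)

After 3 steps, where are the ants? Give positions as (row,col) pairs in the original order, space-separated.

Step 1: ant0:(0,3)->S->(1,3) | ant1:(4,3)->N->(3,3)
  grid max=1 at (1,1)
Step 2: ant0:(1,3)->N->(0,3) | ant1:(3,3)->N->(2,3)
  grid max=1 at (0,3)
Step 3: ant0:(0,3)->S->(1,3) | ant1:(2,3)->N->(1,3)
  grid max=3 at (1,3)

(1,3) (1,3)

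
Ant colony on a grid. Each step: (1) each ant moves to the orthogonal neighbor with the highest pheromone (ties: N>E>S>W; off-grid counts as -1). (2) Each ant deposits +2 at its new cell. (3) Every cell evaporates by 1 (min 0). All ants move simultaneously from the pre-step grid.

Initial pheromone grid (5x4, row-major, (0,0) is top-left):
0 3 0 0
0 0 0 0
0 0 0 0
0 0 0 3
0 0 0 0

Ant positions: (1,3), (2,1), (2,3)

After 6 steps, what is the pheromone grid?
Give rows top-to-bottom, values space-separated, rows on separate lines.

After step 1: ants at (0,3),(1,1),(3,3)
  0 2 0 1
  0 1 0 0
  0 0 0 0
  0 0 0 4
  0 0 0 0
After step 2: ants at (1,3),(0,1),(2,3)
  0 3 0 0
  0 0 0 1
  0 0 0 1
  0 0 0 3
  0 0 0 0
After step 3: ants at (2,3),(0,2),(3,3)
  0 2 1 0
  0 0 0 0
  0 0 0 2
  0 0 0 4
  0 0 0 0
After step 4: ants at (3,3),(0,1),(2,3)
  0 3 0 0
  0 0 0 0
  0 0 0 3
  0 0 0 5
  0 0 0 0
After step 5: ants at (2,3),(0,2),(3,3)
  0 2 1 0
  0 0 0 0
  0 0 0 4
  0 0 0 6
  0 0 0 0
After step 6: ants at (3,3),(0,1),(2,3)
  0 3 0 0
  0 0 0 0
  0 0 0 5
  0 0 0 7
  0 0 0 0

0 3 0 0
0 0 0 0
0 0 0 5
0 0 0 7
0 0 0 0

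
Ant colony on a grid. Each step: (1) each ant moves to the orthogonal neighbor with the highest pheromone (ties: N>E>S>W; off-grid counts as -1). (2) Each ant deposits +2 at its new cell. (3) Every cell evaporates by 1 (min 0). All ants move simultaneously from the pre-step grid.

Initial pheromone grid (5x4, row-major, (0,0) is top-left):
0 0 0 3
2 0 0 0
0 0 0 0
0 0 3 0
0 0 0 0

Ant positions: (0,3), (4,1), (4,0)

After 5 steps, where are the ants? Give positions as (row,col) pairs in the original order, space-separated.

Step 1: ant0:(0,3)->S->(1,3) | ant1:(4,1)->N->(3,1) | ant2:(4,0)->N->(3,0)
  grid max=2 at (0,3)
Step 2: ant0:(1,3)->N->(0,3) | ant1:(3,1)->E->(3,2) | ant2:(3,0)->E->(3,1)
  grid max=3 at (0,3)
Step 3: ant0:(0,3)->S->(1,3) | ant1:(3,2)->W->(3,1) | ant2:(3,1)->E->(3,2)
  grid max=4 at (3,2)
Step 4: ant0:(1,3)->N->(0,3) | ant1:(3,1)->E->(3,2) | ant2:(3,2)->W->(3,1)
  grid max=5 at (3,2)
Step 5: ant0:(0,3)->S->(1,3) | ant1:(3,2)->W->(3,1) | ant2:(3,1)->E->(3,2)
  grid max=6 at (3,2)

(1,3) (3,1) (3,2)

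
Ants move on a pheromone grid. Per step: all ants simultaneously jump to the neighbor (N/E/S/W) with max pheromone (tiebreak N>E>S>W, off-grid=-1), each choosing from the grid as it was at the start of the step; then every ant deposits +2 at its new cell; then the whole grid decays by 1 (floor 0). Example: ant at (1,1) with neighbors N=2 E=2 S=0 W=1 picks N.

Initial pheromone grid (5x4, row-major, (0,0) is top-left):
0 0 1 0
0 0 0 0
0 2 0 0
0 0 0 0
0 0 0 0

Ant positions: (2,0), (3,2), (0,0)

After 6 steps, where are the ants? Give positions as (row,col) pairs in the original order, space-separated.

Step 1: ant0:(2,0)->E->(2,1) | ant1:(3,2)->N->(2,2) | ant2:(0,0)->E->(0,1)
  grid max=3 at (2,1)
Step 2: ant0:(2,1)->E->(2,2) | ant1:(2,2)->W->(2,1) | ant2:(0,1)->E->(0,2)
  grid max=4 at (2,1)
Step 3: ant0:(2,2)->W->(2,1) | ant1:(2,1)->E->(2,2) | ant2:(0,2)->E->(0,3)
  grid max=5 at (2,1)
Step 4: ant0:(2,1)->E->(2,2) | ant1:(2,2)->W->(2,1) | ant2:(0,3)->S->(1,3)
  grid max=6 at (2,1)
Step 5: ant0:(2,2)->W->(2,1) | ant1:(2,1)->E->(2,2) | ant2:(1,3)->N->(0,3)
  grid max=7 at (2,1)
Step 6: ant0:(2,1)->E->(2,2) | ant1:(2,2)->W->(2,1) | ant2:(0,3)->S->(1,3)
  grid max=8 at (2,1)

(2,2) (2,1) (1,3)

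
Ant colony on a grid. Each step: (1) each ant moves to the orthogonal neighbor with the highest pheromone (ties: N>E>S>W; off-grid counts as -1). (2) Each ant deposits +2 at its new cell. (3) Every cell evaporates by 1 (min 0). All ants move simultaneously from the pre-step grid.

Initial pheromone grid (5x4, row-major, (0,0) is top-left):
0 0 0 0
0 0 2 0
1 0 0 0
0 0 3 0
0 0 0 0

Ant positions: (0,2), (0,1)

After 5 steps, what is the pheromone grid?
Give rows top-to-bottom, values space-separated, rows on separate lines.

After step 1: ants at (1,2),(0,2)
  0 0 1 0
  0 0 3 0
  0 0 0 0
  0 0 2 0
  0 0 0 0
After step 2: ants at (0,2),(1,2)
  0 0 2 0
  0 0 4 0
  0 0 0 0
  0 0 1 0
  0 0 0 0
After step 3: ants at (1,2),(0,2)
  0 0 3 0
  0 0 5 0
  0 0 0 0
  0 0 0 0
  0 0 0 0
After step 4: ants at (0,2),(1,2)
  0 0 4 0
  0 0 6 0
  0 0 0 0
  0 0 0 0
  0 0 0 0
After step 5: ants at (1,2),(0,2)
  0 0 5 0
  0 0 7 0
  0 0 0 0
  0 0 0 0
  0 0 0 0

0 0 5 0
0 0 7 0
0 0 0 0
0 0 0 0
0 0 0 0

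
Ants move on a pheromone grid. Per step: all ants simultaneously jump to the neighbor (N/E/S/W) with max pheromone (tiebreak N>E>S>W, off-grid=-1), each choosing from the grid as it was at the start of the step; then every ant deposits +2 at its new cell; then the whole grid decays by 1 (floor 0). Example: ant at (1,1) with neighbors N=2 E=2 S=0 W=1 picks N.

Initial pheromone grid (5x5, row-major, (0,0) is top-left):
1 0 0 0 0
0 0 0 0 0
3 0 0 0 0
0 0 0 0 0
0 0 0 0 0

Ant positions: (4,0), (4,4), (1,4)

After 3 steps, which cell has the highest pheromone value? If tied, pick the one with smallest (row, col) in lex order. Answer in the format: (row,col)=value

Step 1: ant0:(4,0)->N->(3,0) | ant1:(4,4)->N->(3,4) | ant2:(1,4)->N->(0,4)
  grid max=2 at (2,0)
Step 2: ant0:(3,0)->N->(2,0) | ant1:(3,4)->N->(2,4) | ant2:(0,4)->S->(1,4)
  grid max=3 at (2,0)
Step 3: ant0:(2,0)->N->(1,0) | ant1:(2,4)->N->(1,4) | ant2:(1,4)->S->(2,4)
  grid max=2 at (1,4)
Final grid:
  0 0 0 0 0
  1 0 0 0 2
  2 0 0 0 2
  0 0 0 0 0
  0 0 0 0 0
Max pheromone 2 at (1,4)

Answer: (1,4)=2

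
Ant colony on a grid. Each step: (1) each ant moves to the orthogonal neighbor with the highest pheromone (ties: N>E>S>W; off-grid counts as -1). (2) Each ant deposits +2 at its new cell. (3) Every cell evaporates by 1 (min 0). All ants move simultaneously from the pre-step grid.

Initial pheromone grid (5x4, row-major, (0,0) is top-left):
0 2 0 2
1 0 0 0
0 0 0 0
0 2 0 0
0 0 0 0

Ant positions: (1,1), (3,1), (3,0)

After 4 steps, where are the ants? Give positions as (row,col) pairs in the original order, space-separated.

Step 1: ant0:(1,1)->N->(0,1) | ant1:(3,1)->N->(2,1) | ant2:(3,0)->E->(3,1)
  grid max=3 at (0,1)
Step 2: ant0:(0,1)->E->(0,2) | ant1:(2,1)->S->(3,1) | ant2:(3,1)->N->(2,1)
  grid max=4 at (3,1)
Step 3: ant0:(0,2)->W->(0,1) | ant1:(3,1)->N->(2,1) | ant2:(2,1)->S->(3,1)
  grid max=5 at (3,1)
Step 4: ant0:(0,1)->E->(0,2) | ant1:(2,1)->S->(3,1) | ant2:(3,1)->N->(2,1)
  grid max=6 at (3,1)

(0,2) (3,1) (2,1)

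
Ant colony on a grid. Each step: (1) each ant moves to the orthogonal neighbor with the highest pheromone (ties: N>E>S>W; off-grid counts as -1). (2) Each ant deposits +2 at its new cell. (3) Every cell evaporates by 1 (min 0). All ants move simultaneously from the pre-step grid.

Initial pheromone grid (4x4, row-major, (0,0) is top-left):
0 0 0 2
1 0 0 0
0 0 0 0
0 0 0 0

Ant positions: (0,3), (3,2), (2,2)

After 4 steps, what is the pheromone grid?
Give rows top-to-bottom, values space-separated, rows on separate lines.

After step 1: ants at (1,3),(2,2),(1,2)
  0 0 0 1
  0 0 1 1
  0 0 1 0
  0 0 0 0
After step 2: ants at (0,3),(1,2),(1,3)
  0 0 0 2
  0 0 2 2
  0 0 0 0
  0 0 0 0
After step 3: ants at (1,3),(1,3),(0,3)
  0 0 0 3
  0 0 1 5
  0 0 0 0
  0 0 0 0
After step 4: ants at (0,3),(0,3),(1,3)
  0 0 0 6
  0 0 0 6
  0 0 0 0
  0 0 0 0

0 0 0 6
0 0 0 6
0 0 0 0
0 0 0 0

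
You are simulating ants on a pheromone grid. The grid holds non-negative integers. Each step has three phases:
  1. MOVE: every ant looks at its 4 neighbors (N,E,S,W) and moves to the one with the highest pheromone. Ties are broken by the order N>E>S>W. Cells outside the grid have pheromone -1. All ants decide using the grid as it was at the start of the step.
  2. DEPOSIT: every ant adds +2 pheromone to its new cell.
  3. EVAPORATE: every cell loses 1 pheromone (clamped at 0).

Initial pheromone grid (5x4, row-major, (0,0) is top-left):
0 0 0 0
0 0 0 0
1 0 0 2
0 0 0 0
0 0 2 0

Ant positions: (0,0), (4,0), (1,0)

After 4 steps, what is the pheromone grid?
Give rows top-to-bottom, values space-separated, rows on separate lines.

After step 1: ants at (0,1),(3,0),(2,0)
  0 1 0 0
  0 0 0 0
  2 0 0 1
  1 0 0 0
  0 0 1 0
After step 2: ants at (0,2),(2,0),(3,0)
  0 0 1 0
  0 0 0 0
  3 0 0 0
  2 0 0 0
  0 0 0 0
After step 3: ants at (0,3),(3,0),(2,0)
  0 0 0 1
  0 0 0 0
  4 0 0 0
  3 0 0 0
  0 0 0 0
After step 4: ants at (1,3),(2,0),(3,0)
  0 0 0 0
  0 0 0 1
  5 0 0 0
  4 0 0 0
  0 0 0 0

0 0 0 0
0 0 0 1
5 0 0 0
4 0 0 0
0 0 0 0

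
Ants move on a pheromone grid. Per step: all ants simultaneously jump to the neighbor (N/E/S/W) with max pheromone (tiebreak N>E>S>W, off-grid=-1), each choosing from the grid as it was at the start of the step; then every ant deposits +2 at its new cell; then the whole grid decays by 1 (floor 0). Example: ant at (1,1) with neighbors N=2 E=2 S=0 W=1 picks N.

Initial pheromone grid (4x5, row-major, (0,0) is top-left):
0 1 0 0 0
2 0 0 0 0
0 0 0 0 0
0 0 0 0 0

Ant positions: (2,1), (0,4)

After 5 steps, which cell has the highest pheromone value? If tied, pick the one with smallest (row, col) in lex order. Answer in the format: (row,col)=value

Step 1: ant0:(2,1)->N->(1,1) | ant1:(0,4)->S->(1,4)
  grid max=1 at (1,0)
Step 2: ant0:(1,1)->W->(1,0) | ant1:(1,4)->N->(0,4)
  grid max=2 at (1,0)
Step 3: ant0:(1,0)->N->(0,0) | ant1:(0,4)->S->(1,4)
  grid max=1 at (0,0)
Step 4: ant0:(0,0)->S->(1,0) | ant1:(1,4)->N->(0,4)
  grid max=2 at (1,0)
Step 5: ant0:(1,0)->N->(0,0) | ant1:(0,4)->S->(1,4)
  grid max=1 at (0,0)
Final grid:
  1 0 0 0 0
  1 0 0 0 1
  0 0 0 0 0
  0 0 0 0 0
Max pheromone 1 at (0,0)

Answer: (0,0)=1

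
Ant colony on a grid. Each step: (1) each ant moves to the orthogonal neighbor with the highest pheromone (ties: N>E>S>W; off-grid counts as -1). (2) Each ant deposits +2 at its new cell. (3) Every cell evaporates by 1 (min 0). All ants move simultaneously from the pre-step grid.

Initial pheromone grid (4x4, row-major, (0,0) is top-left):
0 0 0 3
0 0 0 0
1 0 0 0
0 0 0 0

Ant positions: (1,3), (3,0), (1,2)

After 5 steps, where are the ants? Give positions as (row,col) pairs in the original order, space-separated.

Step 1: ant0:(1,3)->N->(0,3) | ant1:(3,0)->N->(2,0) | ant2:(1,2)->N->(0,2)
  grid max=4 at (0,3)
Step 2: ant0:(0,3)->W->(0,2) | ant1:(2,0)->N->(1,0) | ant2:(0,2)->E->(0,3)
  grid max=5 at (0,3)
Step 3: ant0:(0,2)->E->(0,3) | ant1:(1,0)->S->(2,0) | ant2:(0,3)->W->(0,2)
  grid max=6 at (0,3)
Step 4: ant0:(0,3)->W->(0,2) | ant1:(2,0)->N->(1,0) | ant2:(0,2)->E->(0,3)
  grid max=7 at (0,3)
Step 5: ant0:(0,2)->E->(0,3) | ant1:(1,0)->S->(2,0) | ant2:(0,3)->W->(0,2)
  grid max=8 at (0,3)

(0,3) (2,0) (0,2)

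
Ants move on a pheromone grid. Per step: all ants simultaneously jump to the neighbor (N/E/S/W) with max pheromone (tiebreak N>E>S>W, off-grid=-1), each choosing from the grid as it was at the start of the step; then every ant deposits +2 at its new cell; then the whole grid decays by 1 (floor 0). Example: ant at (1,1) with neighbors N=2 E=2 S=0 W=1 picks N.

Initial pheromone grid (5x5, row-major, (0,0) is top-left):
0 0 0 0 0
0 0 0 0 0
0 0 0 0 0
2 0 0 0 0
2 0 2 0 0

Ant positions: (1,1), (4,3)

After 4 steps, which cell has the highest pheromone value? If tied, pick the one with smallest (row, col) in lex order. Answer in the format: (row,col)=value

Step 1: ant0:(1,1)->N->(0,1) | ant1:(4,3)->W->(4,2)
  grid max=3 at (4,2)
Step 2: ant0:(0,1)->E->(0,2) | ant1:(4,2)->N->(3,2)
  grid max=2 at (4,2)
Step 3: ant0:(0,2)->E->(0,3) | ant1:(3,2)->S->(4,2)
  grid max=3 at (4,2)
Step 4: ant0:(0,3)->E->(0,4) | ant1:(4,2)->N->(3,2)
  grid max=2 at (4,2)
Final grid:
  0 0 0 0 1
  0 0 0 0 0
  0 0 0 0 0
  0 0 1 0 0
  0 0 2 0 0
Max pheromone 2 at (4,2)

Answer: (4,2)=2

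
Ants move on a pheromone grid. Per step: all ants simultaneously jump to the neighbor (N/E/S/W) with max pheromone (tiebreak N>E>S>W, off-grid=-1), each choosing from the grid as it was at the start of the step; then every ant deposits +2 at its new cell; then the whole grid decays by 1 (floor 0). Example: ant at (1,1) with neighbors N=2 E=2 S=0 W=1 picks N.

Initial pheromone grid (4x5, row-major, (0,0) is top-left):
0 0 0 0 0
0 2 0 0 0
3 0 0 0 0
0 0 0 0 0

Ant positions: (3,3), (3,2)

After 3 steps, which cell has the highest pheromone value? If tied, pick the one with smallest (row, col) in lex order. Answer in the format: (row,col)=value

Step 1: ant0:(3,3)->N->(2,3) | ant1:(3,2)->N->(2,2)
  grid max=2 at (2,0)
Step 2: ant0:(2,3)->W->(2,2) | ant1:(2,2)->E->(2,3)
  grid max=2 at (2,2)
Step 3: ant0:(2,2)->E->(2,3) | ant1:(2,3)->W->(2,2)
  grid max=3 at (2,2)
Final grid:
  0 0 0 0 0
  0 0 0 0 0
  0 0 3 3 0
  0 0 0 0 0
Max pheromone 3 at (2,2)

Answer: (2,2)=3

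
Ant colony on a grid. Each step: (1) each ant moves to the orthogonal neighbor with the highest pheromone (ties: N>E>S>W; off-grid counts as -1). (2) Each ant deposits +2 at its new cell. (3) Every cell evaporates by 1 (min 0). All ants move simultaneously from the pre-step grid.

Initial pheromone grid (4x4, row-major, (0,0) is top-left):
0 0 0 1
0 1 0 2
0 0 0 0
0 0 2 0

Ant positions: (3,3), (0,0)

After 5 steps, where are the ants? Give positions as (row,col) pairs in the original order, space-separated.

Step 1: ant0:(3,3)->W->(3,2) | ant1:(0,0)->E->(0,1)
  grid max=3 at (3,2)
Step 2: ant0:(3,2)->N->(2,2) | ant1:(0,1)->E->(0,2)
  grid max=2 at (3,2)
Step 3: ant0:(2,2)->S->(3,2) | ant1:(0,2)->E->(0,3)
  grid max=3 at (3,2)
Step 4: ant0:(3,2)->N->(2,2) | ant1:(0,3)->S->(1,3)
  grid max=2 at (3,2)
Step 5: ant0:(2,2)->S->(3,2) | ant1:(1,3)->N->(0,3)
  grid max=3 at (3,2)

(3,2) (0,3)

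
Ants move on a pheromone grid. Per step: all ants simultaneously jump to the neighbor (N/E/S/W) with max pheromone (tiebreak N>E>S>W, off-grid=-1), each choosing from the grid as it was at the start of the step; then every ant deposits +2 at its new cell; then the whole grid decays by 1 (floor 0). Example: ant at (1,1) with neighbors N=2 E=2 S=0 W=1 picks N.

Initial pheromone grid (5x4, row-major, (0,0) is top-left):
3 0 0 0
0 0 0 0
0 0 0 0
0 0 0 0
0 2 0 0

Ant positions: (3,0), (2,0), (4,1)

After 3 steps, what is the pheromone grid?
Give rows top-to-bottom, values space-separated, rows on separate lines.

After step 1: ants at (2,0),(1,0),(3,1)
  2 0 0 0
  1 0 0 0
  1 0 0 0
  0 1 0 0
  0 1 0 0
After step 2: ants at (1,0),(0,0),(4,1)
  3 0 0 0
  2 0 0 0
  0 0 0 0
  0 0 0 0
  0 2 0 0
After step 3: ants at (0,0),(1,0),(3,1)
  4 0 0 0
  3 0 0 0
  0 0 0 0
  0 1 0 0
  0 1 0 0

4 0 0 0
3 0 0 0
0 0 0 0
0 1 0 0
0 1 0 0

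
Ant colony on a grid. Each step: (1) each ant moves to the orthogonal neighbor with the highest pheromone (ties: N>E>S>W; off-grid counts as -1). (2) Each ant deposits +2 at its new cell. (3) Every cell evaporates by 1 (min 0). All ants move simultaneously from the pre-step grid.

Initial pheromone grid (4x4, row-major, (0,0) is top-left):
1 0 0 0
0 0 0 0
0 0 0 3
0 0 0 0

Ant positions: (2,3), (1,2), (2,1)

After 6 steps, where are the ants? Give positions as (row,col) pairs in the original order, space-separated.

Step 1: ant0:(2,3)->N->(1,3) | ant1:(1,2)->N->(0,2) | ant2:(2,1)->N->(1,1)
  grid max=2 at (2,3)
Step 2: ant0:(1,3)->S->(2,3) | ant1:(0,2)->E->(0,3) | ant2:(1,1)->N->(0,1)
  grid max=3 at (2,3)
Step 3: ant0:(2,3)->N->(1,3) | ant1:(0,3)->S->(1,3) | ant2:(0,1)->E->(0,2)
  grid max=3 at (1,3)
Step 4: ant0:(1,3)->S->(2,3) | ant1:(1,3)->S->(2,3) | ant2:(0,2)->E->(0,3)
  grid max=5 at (2,3)
Step 5: ant0:(2,3)->N->(1,3) | ant1:(2,3)->N->(1,3) | ant2:(0,3)->S->(1,3)
  grid max=7 at (1,3)
Step 6: ant0:(1,3)->S->(2,3) | ant1:(1,3)->S->(2,3) | ant2:(1,3)->S->(2,3)
  grid max=9 at (2,3)

(2,3) (2,3) (2,3)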